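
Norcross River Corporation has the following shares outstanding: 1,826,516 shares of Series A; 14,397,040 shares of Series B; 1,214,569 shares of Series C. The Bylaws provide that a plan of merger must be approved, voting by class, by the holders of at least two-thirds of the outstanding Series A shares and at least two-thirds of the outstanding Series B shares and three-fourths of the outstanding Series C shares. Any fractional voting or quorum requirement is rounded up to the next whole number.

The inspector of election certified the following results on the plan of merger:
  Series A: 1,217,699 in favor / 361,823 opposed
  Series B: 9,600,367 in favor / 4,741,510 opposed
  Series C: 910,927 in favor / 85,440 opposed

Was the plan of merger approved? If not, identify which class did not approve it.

Approved — every class gave the required vote.

Series A: 2/3 of 1826516 = 1217677.33, rounded up to 1217678; 1,217,678 required, 1,217,699 in favor — approved.
Series B: 2/3 of 14397040 = 9598026.67, rounded up to 9598027; 9,598,027 required, 9,600,367 in favor — approved.
Series C: 3/4 of 1214569 = 910926.75, rounded up to 910927; 910,927 required, 910,927 in favor — approved.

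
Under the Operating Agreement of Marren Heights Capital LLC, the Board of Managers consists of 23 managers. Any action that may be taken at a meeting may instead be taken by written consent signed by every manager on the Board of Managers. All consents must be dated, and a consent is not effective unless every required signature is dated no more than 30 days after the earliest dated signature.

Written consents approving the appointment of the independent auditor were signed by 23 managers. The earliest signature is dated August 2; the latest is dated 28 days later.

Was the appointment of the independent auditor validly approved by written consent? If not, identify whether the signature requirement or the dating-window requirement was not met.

Signatures required: the unanimous vote of 23 — unanimous means all 23, so 23 needed; 23 signed. Sufficient.
Dating window: the latest signature is 28 days after the earliest; the limit is 30 days. Within the window.

Effective — both the signature and dating-window requirements are satisfied.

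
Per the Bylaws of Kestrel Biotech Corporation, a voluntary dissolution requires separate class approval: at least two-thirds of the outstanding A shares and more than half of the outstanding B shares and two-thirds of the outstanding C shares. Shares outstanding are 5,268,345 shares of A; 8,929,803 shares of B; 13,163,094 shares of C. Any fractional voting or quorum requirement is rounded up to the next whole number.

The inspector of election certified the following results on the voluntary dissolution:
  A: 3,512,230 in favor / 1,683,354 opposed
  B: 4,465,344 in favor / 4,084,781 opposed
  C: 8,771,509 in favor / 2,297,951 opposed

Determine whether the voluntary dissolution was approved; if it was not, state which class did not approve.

A: 2/3 of 5268345 = 3512230; 3,512,230 required, 3,512,230 in favor — approved.
B: a majority of 8929803 is 4464902; 4,464,902 required, 4,465,344 in favor — approved.
C: 2/3 of 13163094 = 8775396; 8,775,396 required, 8,771,509 in favor — not approved.

Not approved — the C shares did not give the required vote.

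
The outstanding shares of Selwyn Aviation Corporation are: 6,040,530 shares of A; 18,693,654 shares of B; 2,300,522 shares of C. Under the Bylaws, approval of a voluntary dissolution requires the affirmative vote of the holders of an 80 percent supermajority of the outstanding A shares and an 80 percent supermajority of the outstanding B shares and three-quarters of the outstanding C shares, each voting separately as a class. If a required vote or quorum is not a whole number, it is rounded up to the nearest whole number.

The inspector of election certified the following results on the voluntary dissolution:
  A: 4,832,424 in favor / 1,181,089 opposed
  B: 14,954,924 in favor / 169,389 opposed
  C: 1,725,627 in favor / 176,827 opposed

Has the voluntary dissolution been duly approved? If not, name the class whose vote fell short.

Approved — every class gave the required vote.

A: 4/5 of 6040530 = 4832424; 4,832,424 required, 4,832,424 in favor — approved.
B: 4/5 of 18693654 = 14954923.20, rounded up to 14954924; 14,954,924 required, 14,954,924 in favor — approved.
C: 3/4 of 2300522 = 1725391.50, rounded up to 1725392; 1,725,392 required, 1,725,627 in favor — approved.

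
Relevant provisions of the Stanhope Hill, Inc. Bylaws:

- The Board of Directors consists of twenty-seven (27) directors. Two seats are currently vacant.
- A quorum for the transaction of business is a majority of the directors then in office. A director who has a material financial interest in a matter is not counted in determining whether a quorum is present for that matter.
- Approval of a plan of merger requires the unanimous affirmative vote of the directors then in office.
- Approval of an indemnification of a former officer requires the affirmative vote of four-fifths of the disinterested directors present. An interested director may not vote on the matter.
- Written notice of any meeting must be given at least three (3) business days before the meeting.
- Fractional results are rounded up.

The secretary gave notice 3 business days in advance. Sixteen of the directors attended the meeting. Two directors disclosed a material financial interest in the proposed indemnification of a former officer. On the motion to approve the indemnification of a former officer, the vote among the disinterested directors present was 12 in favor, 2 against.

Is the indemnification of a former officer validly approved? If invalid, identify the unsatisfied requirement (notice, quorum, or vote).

Valid — all requirements satisfied.

Notice: 3 business days given; 3 required (3 ≥ 3). Satisfied.
Quorum: 16 present, but the 2 interested directors do not count, leaving 14. Quorum is 13. Satisfied.
Vote: the indemnification of a former officer requires four-fifths of the disinterested directors present (16 − 2 = 14). 4/5 of 14 = 11.20, rounded up to 12, so 12 affirmative votes are needed; 12 voted in favor. Satisfied.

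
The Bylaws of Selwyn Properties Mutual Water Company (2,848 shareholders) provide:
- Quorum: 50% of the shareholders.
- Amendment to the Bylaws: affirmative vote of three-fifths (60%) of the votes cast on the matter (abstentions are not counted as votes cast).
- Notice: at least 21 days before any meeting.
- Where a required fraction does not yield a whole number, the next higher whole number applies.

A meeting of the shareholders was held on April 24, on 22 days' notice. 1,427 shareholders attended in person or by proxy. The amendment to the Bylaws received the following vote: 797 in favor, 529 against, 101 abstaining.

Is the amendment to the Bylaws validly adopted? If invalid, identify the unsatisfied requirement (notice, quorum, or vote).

Valid — all requirements satisfied.

Notice: 22 days given; 21 required. Satisfied.
Quorum: 50% of 2,848 = 1,424; 1,427 present. Satisfied.
Vote: requires three-fifths of the votes cast (1,427 − 101 abstaining = 1,326); 3/5 of 1326 = 795.60, rounded up to 796, so 796 needed; 797 in favor. Satisfied.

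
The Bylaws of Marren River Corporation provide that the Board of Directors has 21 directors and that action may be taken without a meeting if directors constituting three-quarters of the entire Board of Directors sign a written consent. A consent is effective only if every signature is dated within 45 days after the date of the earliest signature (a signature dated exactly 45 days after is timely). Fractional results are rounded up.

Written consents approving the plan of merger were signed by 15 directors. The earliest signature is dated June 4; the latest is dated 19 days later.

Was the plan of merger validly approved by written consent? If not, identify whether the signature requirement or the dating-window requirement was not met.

Signatures required: three-quarters of 21 — 3/4 of 21 = 15.75, rounded up to 16, so 16 needed; 15 signed. Insufficient.
Dating window: the latest signature is 19 days after the earliest; the limit is 45 days. Within the window.

Not effective — insufficient signatures.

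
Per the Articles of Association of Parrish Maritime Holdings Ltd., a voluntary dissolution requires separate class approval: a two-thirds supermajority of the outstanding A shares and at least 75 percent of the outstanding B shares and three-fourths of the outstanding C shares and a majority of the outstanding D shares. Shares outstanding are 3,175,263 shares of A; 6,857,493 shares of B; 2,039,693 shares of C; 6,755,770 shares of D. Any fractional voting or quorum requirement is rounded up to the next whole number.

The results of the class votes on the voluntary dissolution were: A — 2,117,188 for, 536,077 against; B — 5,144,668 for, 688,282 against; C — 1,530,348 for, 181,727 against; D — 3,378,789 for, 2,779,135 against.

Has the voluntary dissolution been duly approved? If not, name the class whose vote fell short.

Approved — every class gave the required vote.

A: 2/3 of 3175263 = 2116842; 2,116,842 required, 2,117,188 in favor — approved.
B: 3/4 of 6857493 = 5143119.75, rounded up to 5143120; 5,143,120 required, 5,144,668 in favor — approved.
C: 3/4 of 2039693 = 1529769.75, rounded up to 1529770; 1,529,770 required, 1,530,348 in favor — approved.
D: a majority of 6755770 is 3377886; 3,377,886 required, 3,378,789 in favor — approved.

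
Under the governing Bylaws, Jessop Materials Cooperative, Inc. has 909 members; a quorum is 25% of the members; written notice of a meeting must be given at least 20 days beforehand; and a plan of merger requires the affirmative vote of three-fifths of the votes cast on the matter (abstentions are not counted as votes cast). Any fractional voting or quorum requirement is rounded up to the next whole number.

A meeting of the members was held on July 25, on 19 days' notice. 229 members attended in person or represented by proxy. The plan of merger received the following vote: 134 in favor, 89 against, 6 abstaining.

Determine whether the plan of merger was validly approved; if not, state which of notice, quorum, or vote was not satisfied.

Notice: 19 days given; 20 required. Not satisfied.
Quorum: 25% of 909 = 227.25, rounded up to 228; 229 present. Satisfied.
Vote: requires three-fifths of the votes cast (229 − 6 abstaining = 223); 3/5 of 223 = 133.80, rounded up to 134, so 134 needed; 134 in favor. Satisfied.

Invalid — notice requirement not satisfied.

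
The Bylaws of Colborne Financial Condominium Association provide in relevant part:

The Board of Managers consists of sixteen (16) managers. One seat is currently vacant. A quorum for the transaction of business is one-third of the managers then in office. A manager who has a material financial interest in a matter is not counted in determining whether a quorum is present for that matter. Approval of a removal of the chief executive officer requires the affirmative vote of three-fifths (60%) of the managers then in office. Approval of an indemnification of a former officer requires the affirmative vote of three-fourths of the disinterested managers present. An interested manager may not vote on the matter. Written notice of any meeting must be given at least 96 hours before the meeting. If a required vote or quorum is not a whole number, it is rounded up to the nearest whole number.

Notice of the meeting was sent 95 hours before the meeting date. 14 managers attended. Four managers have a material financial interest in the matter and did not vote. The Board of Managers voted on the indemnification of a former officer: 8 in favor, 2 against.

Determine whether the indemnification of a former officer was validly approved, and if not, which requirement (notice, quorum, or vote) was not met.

Notice: 95 hours given; 96 required (95 < 96). Not satisfied.
Quorum: 14 present, but the 4 interested managers do not count, leaving 10. Quorum is 5. Satisfied.
Vote: the indemnification of a former officer requires three-fourths of the disinterested managers present (14 − 4 = 10). 3/4 of 10 = 7.50, rounded up to 8, so 8 affirmative votes are needed; 8 voted in favor. Satisfied.

Invalid — notice requirement not satisfied.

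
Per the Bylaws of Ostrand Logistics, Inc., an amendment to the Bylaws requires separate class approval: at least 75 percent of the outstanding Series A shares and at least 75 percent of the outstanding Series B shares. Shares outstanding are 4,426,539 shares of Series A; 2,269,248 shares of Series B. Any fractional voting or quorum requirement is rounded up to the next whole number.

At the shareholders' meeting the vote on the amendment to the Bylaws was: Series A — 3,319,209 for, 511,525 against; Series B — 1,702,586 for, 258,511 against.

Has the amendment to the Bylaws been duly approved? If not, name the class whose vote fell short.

Not approved — the Series A shares did not give the required vote.

Series A: 3/4 of 4426539 = 3319904.25, rounded up to 3319905; 3,319,905 required, 3,319,209 in favor — not approved.
Series B: 3/4 of 2269248 = 1701936; 1,701,936 required, 1,702,586 in favor — approved.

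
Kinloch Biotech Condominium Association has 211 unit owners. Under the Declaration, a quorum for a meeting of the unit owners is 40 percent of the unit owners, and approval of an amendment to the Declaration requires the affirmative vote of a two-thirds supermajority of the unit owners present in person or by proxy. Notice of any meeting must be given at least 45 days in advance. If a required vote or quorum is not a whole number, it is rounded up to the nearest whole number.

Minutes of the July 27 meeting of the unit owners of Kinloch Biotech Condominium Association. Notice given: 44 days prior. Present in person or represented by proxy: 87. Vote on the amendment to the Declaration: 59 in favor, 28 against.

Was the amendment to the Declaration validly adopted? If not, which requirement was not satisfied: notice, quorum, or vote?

Invalid — notice requirement not satisfied.

Notice: 44 days given; 45 required. Not satisfied.
Quorum: 40% of 211 = 84.40, rounded up to 85; 87 present. Satisfied.
Vote: requires two-thirds of those present (87); 2/3 of 87 = 58, so 58 needed; 59 in favor. Satisfied.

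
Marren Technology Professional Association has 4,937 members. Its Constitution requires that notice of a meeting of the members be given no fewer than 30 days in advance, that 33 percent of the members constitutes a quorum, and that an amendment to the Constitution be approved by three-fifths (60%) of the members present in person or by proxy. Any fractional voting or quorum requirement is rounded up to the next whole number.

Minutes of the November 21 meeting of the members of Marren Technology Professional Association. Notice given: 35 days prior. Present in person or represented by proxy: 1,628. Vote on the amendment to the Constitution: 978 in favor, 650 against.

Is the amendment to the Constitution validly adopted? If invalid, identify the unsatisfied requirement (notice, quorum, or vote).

Notice: 35 days given; 30 required. Satisfied.
Quorum: 33% of 4,937 = 1,629.21, rounded up to 1,630; 1,628 present. Not satisfied.
Vote: requires three-fifths of those present (1,628); 3/5 of 1628 = 976.80, rounded up to 977, so 977 needed; 978 in favor. Satisfied.

Invalid — quorum requirement not satisfied.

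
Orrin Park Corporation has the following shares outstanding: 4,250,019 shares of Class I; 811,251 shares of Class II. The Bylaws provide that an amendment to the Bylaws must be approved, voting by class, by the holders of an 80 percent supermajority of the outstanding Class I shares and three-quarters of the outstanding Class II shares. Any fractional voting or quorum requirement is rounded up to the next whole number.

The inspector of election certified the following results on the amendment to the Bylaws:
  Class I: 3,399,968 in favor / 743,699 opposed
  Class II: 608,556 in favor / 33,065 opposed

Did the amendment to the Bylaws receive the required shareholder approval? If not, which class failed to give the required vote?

Not approved — the Class I shares did not give the required vote.

Class I: 4/5 of 4250019 = 3400015.20, rounded up to 3400016; 3,400,016 required, 3,399,968 in favor — not approved.
Class II: 3/4 of 811251 = 608438.25, rounded up to 608439; 608,439 required, 608,556 in favor — approved.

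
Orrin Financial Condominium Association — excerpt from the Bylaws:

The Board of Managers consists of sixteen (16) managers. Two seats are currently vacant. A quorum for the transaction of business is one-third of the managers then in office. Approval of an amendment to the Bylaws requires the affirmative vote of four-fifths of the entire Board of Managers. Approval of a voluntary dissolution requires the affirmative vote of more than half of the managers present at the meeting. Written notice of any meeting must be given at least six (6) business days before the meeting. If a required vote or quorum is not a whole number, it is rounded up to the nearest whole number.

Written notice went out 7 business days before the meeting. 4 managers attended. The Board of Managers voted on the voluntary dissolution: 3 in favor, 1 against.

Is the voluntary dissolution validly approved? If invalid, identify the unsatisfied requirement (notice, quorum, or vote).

Notice: 7 business days given; 6 required (7 ≥ 6). Satisfied.
Quorum: 4 present; quorum is 5. Not satisfied.
Vote: the voluntary dissolution requires a majority of the managers present (4). A majority of 4 is 3, so 3 affirmative votes are needed; 3 voted in favor. Satisfied. (Moot — without a quorum no business can be validly transacted.)

Invalid — quorum requirement not satisfied.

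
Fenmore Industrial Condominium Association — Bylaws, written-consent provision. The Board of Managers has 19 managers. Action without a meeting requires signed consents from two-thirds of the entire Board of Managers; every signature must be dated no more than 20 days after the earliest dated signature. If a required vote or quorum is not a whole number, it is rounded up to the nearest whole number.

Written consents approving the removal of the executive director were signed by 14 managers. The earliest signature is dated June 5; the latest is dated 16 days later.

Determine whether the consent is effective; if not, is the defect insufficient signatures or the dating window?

Signatures required: two-thirds of 19 — 2/3 of 19 = 12.67, rounded up to 13, so 13 needed; 14 signed. Sufficient.
Dating window: the latest signature is 16 days after the earliest; the limit is 20 days. Within the window.

Effective — both the signature and dating-window requirements are satisfied.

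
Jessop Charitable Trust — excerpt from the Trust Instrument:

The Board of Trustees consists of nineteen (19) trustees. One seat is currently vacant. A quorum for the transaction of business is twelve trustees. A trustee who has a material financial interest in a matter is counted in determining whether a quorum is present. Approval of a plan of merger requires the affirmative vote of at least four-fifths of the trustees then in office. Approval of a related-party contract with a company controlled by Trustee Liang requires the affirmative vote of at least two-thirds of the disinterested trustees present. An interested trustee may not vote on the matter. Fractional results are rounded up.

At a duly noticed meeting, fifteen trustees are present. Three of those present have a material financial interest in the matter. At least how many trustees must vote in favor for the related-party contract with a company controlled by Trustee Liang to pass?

The related-party contract with a company controlled by Trustee Liang requires two-thirds of the disinterested trustees present (15 − 3 = 12).
2/3 of 12 = 8.

8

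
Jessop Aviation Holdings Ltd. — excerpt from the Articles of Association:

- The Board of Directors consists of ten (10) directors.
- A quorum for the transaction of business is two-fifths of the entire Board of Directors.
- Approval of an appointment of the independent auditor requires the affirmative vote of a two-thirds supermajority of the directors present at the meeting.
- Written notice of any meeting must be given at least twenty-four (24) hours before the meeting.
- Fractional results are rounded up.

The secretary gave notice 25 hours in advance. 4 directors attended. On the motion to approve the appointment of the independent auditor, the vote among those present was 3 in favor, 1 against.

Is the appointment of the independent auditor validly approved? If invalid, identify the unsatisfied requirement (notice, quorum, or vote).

Notice: 25 hours given; 24 required (25 ≥ 24). Satisfied.
Quorum: 4 present; quorum is 4. Satisfied.
Vote: the appointment of the independent auditor requires two-thirds of the directors present (4). 2/3 of 4 = 2.67, rounded up to 3, so 3 affirmative votes are needed; 3 voted in favor. Satisfied.

Valid — all requirements satisfied.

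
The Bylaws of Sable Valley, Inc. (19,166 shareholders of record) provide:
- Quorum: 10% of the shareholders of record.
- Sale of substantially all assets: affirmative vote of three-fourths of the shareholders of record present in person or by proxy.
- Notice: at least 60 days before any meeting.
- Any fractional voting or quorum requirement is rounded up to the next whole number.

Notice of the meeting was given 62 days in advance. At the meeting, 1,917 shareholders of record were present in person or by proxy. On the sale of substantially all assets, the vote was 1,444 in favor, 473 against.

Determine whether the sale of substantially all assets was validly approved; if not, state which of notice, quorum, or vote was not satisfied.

Valid — all requirements satisfied.

Notice: 62 days given; 60 required. Satisfied.
Quorum: 10% of 19,166 = 1,916.60, rounded up to 1,917; 1,917 present. Satisfied.
Vote: requires three-fourths of those present (1,917); 3/4 of 1917 = 1437.75, rounded up to 1438, so 1,438 needed; 1,444 in favor. Satisfied.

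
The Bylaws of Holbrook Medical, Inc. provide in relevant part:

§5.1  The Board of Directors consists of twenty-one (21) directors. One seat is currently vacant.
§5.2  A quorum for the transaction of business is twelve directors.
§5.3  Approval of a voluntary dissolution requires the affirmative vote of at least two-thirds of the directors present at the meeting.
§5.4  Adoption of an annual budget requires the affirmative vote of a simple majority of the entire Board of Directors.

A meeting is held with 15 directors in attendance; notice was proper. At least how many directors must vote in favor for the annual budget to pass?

11

The annual budget requires a majority of the entire Board of Directors (21).
A majority of 21 is 11.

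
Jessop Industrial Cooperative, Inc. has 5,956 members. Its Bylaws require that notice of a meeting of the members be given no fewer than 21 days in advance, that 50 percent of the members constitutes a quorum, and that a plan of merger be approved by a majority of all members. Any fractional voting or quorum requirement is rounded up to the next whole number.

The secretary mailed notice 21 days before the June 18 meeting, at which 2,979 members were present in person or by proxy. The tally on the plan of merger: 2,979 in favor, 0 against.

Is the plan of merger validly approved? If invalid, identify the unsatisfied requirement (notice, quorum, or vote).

Notice: 21 days given; 21 required. Satisfied.
Quorum: 50% of 5,956 = 2,978; 2,979 present. Satisfied.
Vote: requires a majority of all members (5,956); a majority of 5956 is 2979, so 2,979 needed; 2,979 in favor. Satisfied.

Valid — all requirements satisfied.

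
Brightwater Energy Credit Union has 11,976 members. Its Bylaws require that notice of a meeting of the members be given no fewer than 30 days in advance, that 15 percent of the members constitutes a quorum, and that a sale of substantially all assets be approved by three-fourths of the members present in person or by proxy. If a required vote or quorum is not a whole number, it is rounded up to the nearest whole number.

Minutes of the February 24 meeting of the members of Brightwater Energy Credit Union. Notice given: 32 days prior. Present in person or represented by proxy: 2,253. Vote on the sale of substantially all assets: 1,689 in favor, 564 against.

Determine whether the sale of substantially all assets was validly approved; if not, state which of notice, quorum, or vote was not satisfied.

Notice: 32 days given; 30 required. Satisfied.
Quorum: 15% of 11,976 = 1,796.40, rounded up to 1,797; 2,253 present. Satisfied.
Vote: requires three-fourths of those present (2,253); 3/4 of 2253 = 1689.75, rounded up to 1690, so 1,690 needed; 1,689 in favor. Not satisfied.

Invalid — vote requirement not satisfied.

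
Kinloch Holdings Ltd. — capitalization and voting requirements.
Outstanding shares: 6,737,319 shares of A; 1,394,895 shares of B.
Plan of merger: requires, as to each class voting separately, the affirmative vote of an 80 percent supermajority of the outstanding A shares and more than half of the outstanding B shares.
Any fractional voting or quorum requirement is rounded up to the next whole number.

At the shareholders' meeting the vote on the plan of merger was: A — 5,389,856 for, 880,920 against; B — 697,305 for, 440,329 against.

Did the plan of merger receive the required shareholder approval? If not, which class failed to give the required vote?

A: 4/5 of 6737319 = 5389855.20, rounded up to 5389856; 5,389,856 required, 5,389,856 in favor — approved.
B: a majority of 1394895 is 697448; 697,448 required, 697,305 in favor — not approved.

Not approved — the B shares did not give the required vote.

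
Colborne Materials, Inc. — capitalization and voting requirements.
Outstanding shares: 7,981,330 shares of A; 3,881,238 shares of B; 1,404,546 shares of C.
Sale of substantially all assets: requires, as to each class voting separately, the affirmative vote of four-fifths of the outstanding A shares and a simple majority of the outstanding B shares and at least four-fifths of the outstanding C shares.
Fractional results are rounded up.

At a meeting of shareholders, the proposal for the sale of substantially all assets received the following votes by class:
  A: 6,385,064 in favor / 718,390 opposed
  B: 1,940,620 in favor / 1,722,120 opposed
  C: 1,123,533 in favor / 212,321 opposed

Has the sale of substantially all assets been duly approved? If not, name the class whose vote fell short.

A: 4/5 of 7981330 = 6385064; 6,385,064 required, 6,385,064 in favor — approved.
B: a majority of 3881238 is 1940620; 1,940,620 required, 1,940,620 in favor — approved.
C: 4/5 of 1404546 = 1123636.80, rounded up to 1123637; 1,123,637 required, 1,123,533 in favor — not approved.

Not approved — the C shares did not give the required vote.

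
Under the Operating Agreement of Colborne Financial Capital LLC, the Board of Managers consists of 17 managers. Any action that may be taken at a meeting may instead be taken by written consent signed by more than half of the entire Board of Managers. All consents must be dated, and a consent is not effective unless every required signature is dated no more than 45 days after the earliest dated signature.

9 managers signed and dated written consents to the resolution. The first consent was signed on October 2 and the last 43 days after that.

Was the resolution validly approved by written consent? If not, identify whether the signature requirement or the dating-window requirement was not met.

Effective — both the signature and dating-window requirements are satisfied.

Signatures required: more than half of 17 — a majority of 17 is 9, so 9 needed; 9 signed. Sufficient.
Dating window: the latest signature is 43 days after the earliest; the limit is 45 days. Within the window.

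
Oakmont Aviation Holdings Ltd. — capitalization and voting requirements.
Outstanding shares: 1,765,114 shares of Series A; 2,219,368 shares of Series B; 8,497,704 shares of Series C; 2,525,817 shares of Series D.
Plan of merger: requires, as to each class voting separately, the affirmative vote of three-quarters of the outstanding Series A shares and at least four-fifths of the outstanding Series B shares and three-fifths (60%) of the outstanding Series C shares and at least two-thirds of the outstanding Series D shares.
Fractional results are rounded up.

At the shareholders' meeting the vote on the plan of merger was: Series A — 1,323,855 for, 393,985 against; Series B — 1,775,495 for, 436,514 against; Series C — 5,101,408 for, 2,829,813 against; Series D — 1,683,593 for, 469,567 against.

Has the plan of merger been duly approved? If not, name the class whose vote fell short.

Not approved — the Series D shares did not give the required vote.

Series A: 3/4 of 1765114 = 1323835.50, rounded up to 1323836; 1,323,836 required, 1,323,855 in favor — approved.
Series B: 4/5 of 2219368 = 1775494.40, rounded up to 1775495; 1,775,495 required, 1,775,495 in favor — approved.
Series C: 3/5 of 8497704 = 5098622.40, rounded up to 5098623; 5,098,623 required, 5,101,408 in favor — approved.
Series D: 2/3 of 2525817 = 1683878; 1,683,878 required, 1,683,593 in favor — not approved.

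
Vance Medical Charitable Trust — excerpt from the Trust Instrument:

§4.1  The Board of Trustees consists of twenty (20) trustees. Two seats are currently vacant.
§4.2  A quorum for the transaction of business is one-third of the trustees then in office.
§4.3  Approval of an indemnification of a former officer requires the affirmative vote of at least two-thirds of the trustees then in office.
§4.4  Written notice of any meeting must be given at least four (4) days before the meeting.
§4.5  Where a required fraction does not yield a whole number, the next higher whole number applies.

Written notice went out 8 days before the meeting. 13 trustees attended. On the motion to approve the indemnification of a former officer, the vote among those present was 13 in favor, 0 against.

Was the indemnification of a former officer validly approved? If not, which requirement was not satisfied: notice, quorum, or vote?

Notice: 8 days given; 4 required (8 ≥ 4). Satisfied.
Quorum: 13 present; quorum is 6. Satisfied.
Vote: the indemnification of a former officer requires two-thirds of the trustees then in office (18). 2/3 of 18 = 12, so 12 affirmative votes are needed; 13 voted in favor. Satisfied.

Valid — all requirements satisfied.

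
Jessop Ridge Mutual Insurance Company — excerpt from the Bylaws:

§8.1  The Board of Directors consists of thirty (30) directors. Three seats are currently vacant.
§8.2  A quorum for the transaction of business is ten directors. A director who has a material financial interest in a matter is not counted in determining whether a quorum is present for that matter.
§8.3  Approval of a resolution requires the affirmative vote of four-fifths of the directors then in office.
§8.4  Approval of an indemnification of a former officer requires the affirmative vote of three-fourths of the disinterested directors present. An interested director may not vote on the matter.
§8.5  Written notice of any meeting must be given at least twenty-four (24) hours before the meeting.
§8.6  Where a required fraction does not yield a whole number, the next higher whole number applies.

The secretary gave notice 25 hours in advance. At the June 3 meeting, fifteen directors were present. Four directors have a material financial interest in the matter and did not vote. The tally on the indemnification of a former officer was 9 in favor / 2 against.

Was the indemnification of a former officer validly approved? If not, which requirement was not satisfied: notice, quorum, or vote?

Valid — all requirements satisfied.

Notice: 25 hours given; 24 required (25 ≥ 24). Satisfied.
Quorum: 15 present, but the 4 interested directors do not count, leaving 11. Quorum is 10. Satisfied.
Vote: the indemnification of a former officer requires three-fourths of the disinterested directors present (15 − 4 = 11). 3/4 of 11 = 8.25, rounded up to 9, so 9 affirmative votes are needed; 9 voted in favor. Satisfied.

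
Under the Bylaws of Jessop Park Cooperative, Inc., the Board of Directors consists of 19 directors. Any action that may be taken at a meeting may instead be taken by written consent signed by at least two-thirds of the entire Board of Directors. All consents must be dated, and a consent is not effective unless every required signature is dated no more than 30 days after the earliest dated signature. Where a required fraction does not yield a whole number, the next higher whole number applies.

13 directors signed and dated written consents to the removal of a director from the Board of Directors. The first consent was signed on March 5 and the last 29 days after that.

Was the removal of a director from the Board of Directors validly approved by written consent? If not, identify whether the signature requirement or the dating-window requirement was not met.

Signatures required: at least two-thirds of 19 — 2/3 of 19 = 12.67, rounded up to 13, so 13 needed; 13 signed. Sufficient.
Dating window: the latest signature is 29 days after the earliest; the limit is 30 days. Within the window.

Effective — both the signature and dating-window requirements are satisfied.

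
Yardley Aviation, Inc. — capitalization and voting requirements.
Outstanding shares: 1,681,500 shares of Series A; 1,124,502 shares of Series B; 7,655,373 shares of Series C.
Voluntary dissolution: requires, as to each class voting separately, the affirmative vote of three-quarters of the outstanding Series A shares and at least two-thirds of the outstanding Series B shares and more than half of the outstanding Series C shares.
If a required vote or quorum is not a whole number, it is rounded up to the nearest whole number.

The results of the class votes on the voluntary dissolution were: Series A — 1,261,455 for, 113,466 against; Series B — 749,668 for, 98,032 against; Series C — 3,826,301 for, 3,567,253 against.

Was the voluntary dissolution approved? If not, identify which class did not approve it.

Series A: 3/4 of 1681500 = 1261125; 1,261,125 required, 1,261,455 in favor — approved.
Series B: 2/3 of 1124502 = 749668; 749,668 required, 749,668 in favor — approved.
Series C: a majority of 7655373 is 3827687; 3,827,687 required, 3,826,301 in favor — not approved.

Not approved — the Series C shares did not give the required vote.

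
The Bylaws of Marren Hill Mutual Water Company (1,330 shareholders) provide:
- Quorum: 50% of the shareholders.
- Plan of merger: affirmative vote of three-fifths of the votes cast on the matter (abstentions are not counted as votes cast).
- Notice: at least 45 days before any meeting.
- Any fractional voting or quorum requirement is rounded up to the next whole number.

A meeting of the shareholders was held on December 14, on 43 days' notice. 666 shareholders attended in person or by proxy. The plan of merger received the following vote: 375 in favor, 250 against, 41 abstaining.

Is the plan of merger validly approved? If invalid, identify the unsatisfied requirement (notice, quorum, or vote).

Invalid — notice requirement not satisfied.

Notice: 43 days given; 45 required. Not satisfied.
Quorum: 50% of 1,330 = 665; 666 present. Satisfied.
Vote: requires three-fifths of the votes cast (666 − 41 abstaining = 625); 3/5 of 625 = 375, so 375 needed; 375 in favor. Satisfied.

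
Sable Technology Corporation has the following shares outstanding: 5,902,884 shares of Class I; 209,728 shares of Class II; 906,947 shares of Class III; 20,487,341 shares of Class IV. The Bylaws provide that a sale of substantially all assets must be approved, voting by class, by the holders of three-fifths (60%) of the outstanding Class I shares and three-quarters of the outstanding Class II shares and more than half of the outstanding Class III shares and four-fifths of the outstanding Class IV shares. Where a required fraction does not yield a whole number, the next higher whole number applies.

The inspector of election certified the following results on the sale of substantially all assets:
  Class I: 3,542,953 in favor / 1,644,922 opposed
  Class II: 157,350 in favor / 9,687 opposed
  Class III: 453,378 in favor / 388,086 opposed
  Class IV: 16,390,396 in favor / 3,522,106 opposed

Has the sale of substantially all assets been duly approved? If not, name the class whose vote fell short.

Not approved — the Class III shares did not give the required vote.

Class I: 3/5 of 5902884 = 3541730.40, rounded up to 3541731; 3,541,731 required, 3,542,953 in favor — approved.
Class II: 3/4 of 209728 = 157296; 157,296 required, 157,350 in favor — approved.
Class III: a majority of 906947 is 453474; 453,474 required, 453,378 in favor — not approved.
Class IV: 4/5 of 20487341 = 16389872.80, rounded up to 16389873; 16,389,873 required, 16,390,396 in favor — approved.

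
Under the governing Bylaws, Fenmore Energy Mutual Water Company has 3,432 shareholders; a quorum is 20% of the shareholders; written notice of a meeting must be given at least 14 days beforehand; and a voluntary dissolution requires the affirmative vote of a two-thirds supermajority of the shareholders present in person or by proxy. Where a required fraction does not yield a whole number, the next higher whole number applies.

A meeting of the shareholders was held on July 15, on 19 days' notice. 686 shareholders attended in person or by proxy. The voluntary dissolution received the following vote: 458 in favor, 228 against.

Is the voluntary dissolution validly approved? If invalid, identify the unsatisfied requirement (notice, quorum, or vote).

Notice: 19 days given; 14 required. Satisfied.
Quorum: 20% of 3,432 = 686.40, rounded up to 687; 686 present. Not satisfied.
Vote: requires two-thirds of those present (686); 2/3 of 686 = 457.33, rounded up to 458, so 458 needed; 458 in favor. Satisfied.

Invalid — quorum requirement not satisfied.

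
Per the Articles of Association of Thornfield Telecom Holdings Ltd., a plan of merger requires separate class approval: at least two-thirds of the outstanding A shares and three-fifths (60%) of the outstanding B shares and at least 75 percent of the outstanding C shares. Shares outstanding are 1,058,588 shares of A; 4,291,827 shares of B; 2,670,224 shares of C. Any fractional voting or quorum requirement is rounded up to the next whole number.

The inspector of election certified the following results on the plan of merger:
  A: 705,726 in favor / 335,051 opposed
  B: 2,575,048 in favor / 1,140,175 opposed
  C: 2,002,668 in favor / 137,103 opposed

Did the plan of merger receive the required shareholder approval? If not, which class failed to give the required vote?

A: 2/3 of 1058588 = 705725.33, rounded up to 705726; 705,726 required, 705,726 in favor — approved.
B: 3/5 of 4291827 = 2575096.20, rounded up to 2575097; 2,575,097 required, 2,575,048 in favor — not approved.
C: 3/4 of 2670224 = 2002668; 2,002,668 required, 2,002,668 in favor — approved.

Not approved — the B shares did not give the required vote.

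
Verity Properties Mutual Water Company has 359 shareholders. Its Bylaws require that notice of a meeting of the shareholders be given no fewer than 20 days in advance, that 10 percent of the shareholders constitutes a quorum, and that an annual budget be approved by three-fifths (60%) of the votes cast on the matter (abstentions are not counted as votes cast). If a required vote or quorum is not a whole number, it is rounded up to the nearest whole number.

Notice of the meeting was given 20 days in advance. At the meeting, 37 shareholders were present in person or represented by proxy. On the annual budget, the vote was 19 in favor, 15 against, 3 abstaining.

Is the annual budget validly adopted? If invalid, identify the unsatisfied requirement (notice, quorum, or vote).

Notice: 20 days given; 20 required. Satisfied.
Quorum: 10% of 359 = 35.90, rounded up to 36; 37 present. Satisfied.
Vote: requires three-fifths of the votes cast (37 − 3 abstaining = 34); 3/5 of 34 = 20.40, rounded up to 21, so 21 needed; 19 in favor. Not satisfied.

Invalid — vote requirement not satisfied.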